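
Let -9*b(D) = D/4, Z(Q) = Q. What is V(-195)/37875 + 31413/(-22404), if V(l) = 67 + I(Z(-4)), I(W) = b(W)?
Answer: -3564791453/2545654500 ≈ -1.4003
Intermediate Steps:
b(D) = -D/36 (b(D) = -D/(9*4) = -D/36)
I(W) = -W/36
V(l) = 604/9 (V(l) = 67 - 1/36*(-4) = 67 + ⅑ = 604/9)
V(-195)/37875 + 31413/(-22404) = (604/9)/37875 + 31413/(-22404) = (604/9)*(1/37875) + 31413*(-1/22404) = 604/340875 - 10471/7468 = -3564791453/2545654500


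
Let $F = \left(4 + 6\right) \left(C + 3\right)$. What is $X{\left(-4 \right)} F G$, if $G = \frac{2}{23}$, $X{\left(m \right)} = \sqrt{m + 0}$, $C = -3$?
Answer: $0$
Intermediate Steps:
$X{\left(m \right)} = \sqrt{m}$
$F = 0$ ($F = \left(4 + 6\right) \left(-3 + 3\right) = 10 \cdot 0 = 0$)
$G = \frac{2}{23}$ ($G = 2 \cdot \frac{1}{23} = \frac{2}{23} \approx 0.086957$)
$X{\left(-4 \right)} F G = \sqrt{-4} \cdot 0 \cdot \frac{2}{23} = 2 i 0 \cdot \frac{2}{23} = 0 \cdot \frac{2}{23} = 0$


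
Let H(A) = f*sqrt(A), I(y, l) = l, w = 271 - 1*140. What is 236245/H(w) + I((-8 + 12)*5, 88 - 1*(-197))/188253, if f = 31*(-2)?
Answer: 95/62751 - 236245*sqrt(131)/8122 ≈ -332.92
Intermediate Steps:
f = -62
w = 131 (w = 271 - 140 = 131)
H(A) = -62*sqrt(A)
236245/H(w) + I((-8 + 12)*5, 88 - 1*(-197))/188253 = 236245/((-62*sqrt(131))) + (88 - 1*(-197))/188253 = 236245*(-sqrt(131)/8122) + (88 + 197)*(1/188253) = -236245*sqrt(131)/8122 + 285*(1/188253) = -236245*sqrt(131)/8122 + 95/62751 = 95/62751 - 236245*sqrt(131)/8122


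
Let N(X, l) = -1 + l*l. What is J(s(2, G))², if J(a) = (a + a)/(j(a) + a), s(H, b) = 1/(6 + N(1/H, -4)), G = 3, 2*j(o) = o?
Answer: 16/9 ≈ 1.7778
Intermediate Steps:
j(o) = o/2
N(X, l) = -1 + l²
s(H, b) = 1/21 (s(H, b) = 1/(6 + (-1 + (-4)²)) = 1/(6 + (-1 + 16)) = 1/(6 + 15) = 1/21)
J(a) = 4/3 (J(a) = (a + a)/(a/2 + a) = (2*a)/((3*a/2)) = (2*a)*(2/(3*a)) = 4/3)
J(s(2, G))² = (4/3)² = 16/9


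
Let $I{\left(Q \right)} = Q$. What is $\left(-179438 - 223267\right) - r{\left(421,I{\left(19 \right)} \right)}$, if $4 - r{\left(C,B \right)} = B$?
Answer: $-402690$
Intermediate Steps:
$r{\left(C,B \right)} = 4 - B$
$\left(-179438 - 223267\right) - r{\left(421,I{\left(19 \right)} \right)} = \left(-179438 - 223267\right) - \left(4 - 19\right) = -402705 - \left(4 - 19\right) = -402705 - -15 = -402705 + 15 = -402690$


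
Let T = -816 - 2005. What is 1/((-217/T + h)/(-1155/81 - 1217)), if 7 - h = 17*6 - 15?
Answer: 432172/28053 ≈ 15.406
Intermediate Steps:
T = -2821
h = -80 (h = 7 - (17*6 - 15) = 7 - (102 - 15) = 7 - 1*87 = 7 - 87 = -80)
1/((-217/T + h)/(-1155/81 - 1217)) = 1/((-217/(-2821) - 80)/(-1155/81 - 1217)) = 1/((-217*(-1/2821) - 80)/(-1155*1/81 - 1217)) = 1/((1/13 - 80)/(-385/27 - 1217)) = 1/(-1039/(13*(-33244/27))) = 1/(-1039/13*(-27/33244)) = 1/(28053/432172) = 432172/28053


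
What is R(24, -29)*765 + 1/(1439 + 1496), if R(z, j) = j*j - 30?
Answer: 1820918026/2935 ≈ 6.2042e+5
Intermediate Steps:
R(z, j) = -30 + j² (R(z, j) = j² - 30 = -30 + j²)
R(24, -29)*765 + 1/(1439 + 1496) = (-30 + (-29)²)*765 + 1/(1439 + 1496) = (-30 + 841)*765 + 1/2935 = 811*765 + 1/2935 = 620415 + 1/2935 = 1820918026/2935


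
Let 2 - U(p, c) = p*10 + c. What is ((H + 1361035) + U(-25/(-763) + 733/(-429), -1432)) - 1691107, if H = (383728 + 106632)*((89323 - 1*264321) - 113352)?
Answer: -46282608893667086/327327 ≈ -1.4140e+11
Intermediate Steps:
H = -141395306000 (H = 490360*((89323 - 264321) - 113352) = 490360*(-174998 - 113352) = 490360*(-288350) = -141395306000)
U(p, c) = 2 - c - 10*p (U(p, c) = 2 - (p*10 + c) = 2 - (10*p + c) = 2 - (c + 10*p) = 2 + (-c - 10*p) = 2 - c - 10*p)
((H + 1361035) + U(-25/(-763) + 733/(-429), -1432)) - 1691107 = ((-141395306000 + 1361035) + (2 - 1*(-1432) - 10*(-25/(-763) + 733/(-429)))) - 1691107 = (-141393944965 + (2 + 1432 - 10*(-25*(-1/763) + 733*(-1/429)))) - 1691107 = (-141393944965 + (2 + 1432 - 10*(25/763 - 733/429))) - 1691107 = (-141393944965 + (2 + 1432 - 10*(-548554/327327))) - 1691107 = (-141393944965 + (2 + 1432 + 5485540/327327)) - 1691107 = (-141393944965 + 474872458/327327) - 1691107 = -46282055348686097/327327 - 1691107 = -46282608893667086/327327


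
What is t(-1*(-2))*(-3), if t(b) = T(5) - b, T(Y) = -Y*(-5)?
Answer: -69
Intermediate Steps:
T(Y) = 5*Y
t(b) = 25 - b (t(b) = 5*5 - b = 25 - b)
t(-1*(-2))*(-3) = (25 - (-1)*(-2))*(-3) = (25 - 1*2)*(-3) = (25 - 2)*(-3) = 23*(-3) = -69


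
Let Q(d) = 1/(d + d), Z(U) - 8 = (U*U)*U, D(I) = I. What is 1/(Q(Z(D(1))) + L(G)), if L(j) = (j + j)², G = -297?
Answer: 18/6351049 ≈ 2.8342e-6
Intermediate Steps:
L(j) = 4*j² (L(j) = (2*j)² = 4*j²)
Z(U) = 8 + U³ (Z(U) = 8 + (U*U)*U = 8 + U²*U = 8 + U³)
Q(d) = 1/(2*d)
1/(Q(Z(D(1))) + L(G)) = 1/(1/(2*(8 + 1³)) + 4*(-297)²) = 1/(1/(2*(8 + 1)) + 4*88209) = 1/((½)/9 + 352836) = 1/((½)*(⅑) + 352836) = 1/(1/18 + 352836) = 1/(6351049/18) = 18/6351049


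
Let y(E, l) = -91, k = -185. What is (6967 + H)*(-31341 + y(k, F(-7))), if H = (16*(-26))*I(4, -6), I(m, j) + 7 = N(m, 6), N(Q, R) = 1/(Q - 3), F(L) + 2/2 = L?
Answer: -297441016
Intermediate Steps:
F(L) = -1 + L
N(Q, R) = 1/(-3 + Q)
I(m, j) = -7 + 1/(-3 + m)
H = 2496 (H = (16*(-26))*((22 - 7*4)/(-3 + 4)) = -416*(22 - 28)/1 = -416*(-6) = 2496)
(6967 + H)*(-31341 + y(k, F(-7))) = (6967 + 2496)*(-31341 - 91) = 9463*(-31432) = -297441016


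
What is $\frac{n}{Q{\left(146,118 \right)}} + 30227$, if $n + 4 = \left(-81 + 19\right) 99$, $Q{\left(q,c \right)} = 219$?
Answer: $\frac{6613571}{219} \approx 30199.0$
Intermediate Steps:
$n = -6142$ ($n = -4 + \left(-81 + 19\right) 99 = -4 - 6138 = -6142$)
$\frac{n}{Q{\left(146,118 \right)}} + 30227 = - \frac{6142}{219} + 30227 = \frac{6613571}{219}$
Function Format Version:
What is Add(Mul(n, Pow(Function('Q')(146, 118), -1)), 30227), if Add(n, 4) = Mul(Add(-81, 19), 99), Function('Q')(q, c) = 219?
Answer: Rational(6613571, 219) ≈ 30199.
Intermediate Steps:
n = -6142 (n = Add(-4, Mul(Add(-81, 19), 99)) = Add(-4, Mul(-62, 99)) = Add(-4, -6138) = -6142)
Add(Mul(n, Pow(Function('Q')(146, 118), -1)), 30227) = Add(Mul(-6142, Pow(219, -1)), 30227) = Add(Mul(-6142, Rational(1, 219)), 30227) = Add(Rational(-6142, 219), 30227) = Rational(6613571, 219)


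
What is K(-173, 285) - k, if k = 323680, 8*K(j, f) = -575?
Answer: -2590015/8 ≈ -3.2375e+5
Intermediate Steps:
K(j, f) = -575/8 (K(j, f) = (1/8)*(-575) = -575/8)
K(-173, 285) - k = -575/8 - 1*323680 = -575/8 - 323680 = -2590015/8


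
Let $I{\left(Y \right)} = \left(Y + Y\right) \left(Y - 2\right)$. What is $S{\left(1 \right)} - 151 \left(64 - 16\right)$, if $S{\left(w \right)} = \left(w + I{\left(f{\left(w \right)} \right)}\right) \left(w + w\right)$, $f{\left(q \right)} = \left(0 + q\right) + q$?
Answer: $-7246$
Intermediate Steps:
$f{\left(q \right)} = 2 q$ ($f{\left(q \right)} = q + q = 2 q$)
$I{\left(Y \right)} = 2 Y \left(-2 + Y\right)$
$S{\left(w \right)} = 2 w \left(w + 4 w \left(-2 + 2 w\right)\right)$ ($S{\left(w \right)} = \left(w + 2 \cdot 2 w \left(-2 + 2 w\right)\right) \left(w + w\right) = \left(w + 4 w \left(-2 + 2 w\right)\right) 2 w = 2 w \left(w + 4 w \left(-2 + 2 w\right)\right)$)
$S{\left(1 \right)} - 151 \left(64 - 16\right) = 1^{2} \left(-14 + 16 \cdot 1\right) - 151 \left(64 - 16\right) = 1 \left(-14 + 16\right) - 7248 = 1 \cdot 2 - 7248 = 2 - 7248 = -7246$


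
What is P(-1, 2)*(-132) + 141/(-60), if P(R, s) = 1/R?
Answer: 2593/20 ≈ 129.65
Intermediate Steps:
P(-1, 2)*(-132) + 141/(-60) = -132/(-1) + 141/(-60) = -1*(-132) + 141*(-1/60) = 132 - 47/20 = 2593/20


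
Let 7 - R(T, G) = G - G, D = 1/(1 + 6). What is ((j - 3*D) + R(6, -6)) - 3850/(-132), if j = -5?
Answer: 1291/42 ≈ 30.738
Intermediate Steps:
D = 1/7 ≈ 0.14286
R(T, G) = 7 (R(T, G) = 7 - (G - G) = 7 - 1*0 = 7 + 0 = 7)
((j - 3*D) + R(6, -6)) - 3850/(-132) = ((-5 - 3*1/7) + 7) - 3850/(-132) = ((-5 - 3/7) + 7) - 3850*(-1)/132 = (-38/7 + 7) - 110*(-35/132) = 11/7 + 175/6 = 1291/42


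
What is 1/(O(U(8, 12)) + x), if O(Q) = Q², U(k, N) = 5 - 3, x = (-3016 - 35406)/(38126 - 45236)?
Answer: 3555/33431 ≈ 0.10634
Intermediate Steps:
x = 19211/3555 (x = -38422/(-7110) = -38422*(-1/7110) = 19211/3555 ≈ 5.4039)
U(k, N) = 2
1/(O(U(8, 12)) + x) = 1/(2² + 19211/3555) = 1/(4 + 19211/3555) = 1/(33431/3555) = 3555/33431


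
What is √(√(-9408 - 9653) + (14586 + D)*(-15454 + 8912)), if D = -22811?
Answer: √(53807950 + 7*I*√389) ≈ 7335.4 + 0.009*I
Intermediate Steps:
√(√(-9408 - 9653) + (14586 + D)*(-15454 + 8912)) = √(√(-9408 - 9653) + (14586 - 22811)*(-15454 + 8912)) = √(√(-19061) - 8225*(-6542)) = √(7*I*√389 + 53807950) = √(53807950 + 7*I*√389)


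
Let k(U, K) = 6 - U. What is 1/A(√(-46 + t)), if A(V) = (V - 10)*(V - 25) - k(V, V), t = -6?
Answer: 12/6061 + 17*I*√13/24244 ≈ 0.0019799 + 0.0025282*I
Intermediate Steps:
A(V) = -6 + V + (-25 + V)*(-10 + V) (A(V) = (V - 10)*(V - 25) - (6 - V) = (-10 + V)*(-25 + V) + (-6 + V) = (-25 + V)*(-10 + V) + (-6 + V) = -6 + V + (-25 + V)*(-10 + V))
1/A(√(-46 + t)) = 1/(244 + (√(-46 - 6))² - 34*√(-46 - 6)) = 1/(244 + (√(-52))² - 68*I*√13) = 1/(244 + (2*I*√13)² - 68*I*√13) = 1/(244 - 52 - 68*I*√13) = 1/(192 - 68*I*√13)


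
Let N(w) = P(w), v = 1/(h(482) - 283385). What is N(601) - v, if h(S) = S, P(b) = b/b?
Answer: 282904/282903 ≈ 1.0000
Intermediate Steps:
P(b) = 1
v = -1/282903 (v = 1/(482 - 283385) = 1/(-282903) = -1/282903 ≈ -3.5348e-6)
N(w) = 1
N(601) - v = 1 - 1*(-1/282903) = 1 + 1/282903 = 282904/282903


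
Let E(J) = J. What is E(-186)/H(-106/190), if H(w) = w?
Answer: 17670/53 ≈ 333.40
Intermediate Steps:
E(-186)/H(-106/190) = -186/((-106/190)) = -186/((-106*1/190)) = -186/(-53/95) = -186*(-95/53) = 17670/53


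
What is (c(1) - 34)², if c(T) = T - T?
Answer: 1156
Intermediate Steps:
c(T) = 0
(c(1) - 34)² = (0 - 34)² = (-34)² = 1156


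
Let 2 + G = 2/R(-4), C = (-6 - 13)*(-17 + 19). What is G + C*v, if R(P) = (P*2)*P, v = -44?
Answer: 26721/16 ≈ 1670.1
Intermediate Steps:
C = -38 (C = -19*2 = -38)
R(P) = 2*P² (R(P) = (2*P)*P = 2*P²)
G = -31/16 (G = -2 + 2/((2*(-4)²)) = -2 + 2/((2*16)) = -2 + 2/32 = -2 + 2*(1/32) = -2 + 1/16 = -31/16 ≈ -1.9375)
G + C*v = -31/16 - 38*(-44) = -31/16 + 1672 = 26721/16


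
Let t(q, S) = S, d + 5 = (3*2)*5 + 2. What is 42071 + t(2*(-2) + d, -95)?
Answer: 41976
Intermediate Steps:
d = 27 (d = -5 + ((3*2)*5 + 2) = -5 + (6*5 + 2) = -5 + (30 + 2) = -5 + 32 = 27)
42071 + t(2*(-2) + d, -95) = 42071 - 95 = 41976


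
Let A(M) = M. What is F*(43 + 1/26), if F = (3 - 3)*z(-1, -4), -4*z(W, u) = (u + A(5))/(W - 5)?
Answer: 0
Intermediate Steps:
z(W, u) = -(5 + u)/(4*(-5 + W)) (z(W, u) = -(u + 5)/(4*(W - 5)) = -(5 + u)/(4*(-5 + W)))
F = 0 (F = (3 - 3)*((-5 - 1*(-4))/(4*(-5 - 1))) = 0*((1/4)*(-5 + 4)/(-6)) = 0*((1/4)*(-1/6)*(-1)) = 0*(1/24) = 0)
F*(43 + 1/26) = 0*(43 + 1/26) = 0*(1119/26) = 0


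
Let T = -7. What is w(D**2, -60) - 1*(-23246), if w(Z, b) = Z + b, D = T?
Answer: 23235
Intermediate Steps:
D = -7
w(D**2, -60) - 1*(-23246) = ((-7)**2 - 60) - 1*(-23246) = (49 - 60) + 23246 = -11 + 23246 = 23235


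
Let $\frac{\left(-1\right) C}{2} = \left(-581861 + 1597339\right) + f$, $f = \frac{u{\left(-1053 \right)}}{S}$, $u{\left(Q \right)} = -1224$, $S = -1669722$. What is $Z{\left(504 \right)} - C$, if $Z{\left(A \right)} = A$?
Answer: $\frac{565328909428}{278287} \approx 2.0315 \cdot 10^{6}$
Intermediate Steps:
$f = \frac{204}{278287}$ ($f = - \frac{1224}{-1669722} = \left(-1224\right) \left(- \frac{1}{1669722}\right) = \frac{204}{278287} \approx 0.00073306$)
$C = - \frac{565188652780}{278287}$ ($C = - 2 \left(\left(-581861 + 1597339\right) + \frac{204}{278287}\right) = - 2 \left(1015478 + \frac{204}{278287}\right) = \left(-2\right) \frac{282594326390}{278287} = - \frac{565188652780}{278287} \approx -2.031 \cdot 10^{6}$)
$Z{\left(504 \right)} - C = 504 - - \frac{565188652780}{278287} = 504 + \frac{565188652780}{278287} = \frac{565328909428}{278287}$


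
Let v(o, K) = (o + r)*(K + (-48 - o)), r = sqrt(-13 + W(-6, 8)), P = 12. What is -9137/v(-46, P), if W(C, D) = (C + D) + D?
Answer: 210151/10595 + 9137*I*sqrt(3)/21190 ≈ 19.835 + 0.74685*I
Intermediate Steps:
W(C, D) = C + 2*D
r = I*sqrt(3) (r = sqrt(-13 + (-6 + 2*8)) = sqrt(-13 + (-6 + 16)) = sqrt(-13 + 10) = sqrt(-3) = I*sqrt(3) ≈ 1.732*I)
v(o, K) = (o + I*sqrt(3))*(-48 + K - o) (v(o, K) = (o + I*sqrt(3))*(K + (-48 - o)) = (o + I*sqrt(3))*(-48 + K - o))
-9137/v(-46, P) = -9137/(-1*(-46)**2 - 48*(-46) + 12*(-46) - 48*I*sqrt(3) + I*12*sqrt(3) - 1*I*(-46)*sqrt(3)) = -9137/(-1*2116 + 2208 - 552 - 48*I*sqrt(3) + 12*I*sqrt(3) + 46*I*sqrt(3)) = -9137/(-2116 + 2208 - 552 - 48*I*sqrt(3) + 12*I*sqrt(3) + 46*I*sqrt(3)) = -9137/(-460 + 10*I*sqrt(3))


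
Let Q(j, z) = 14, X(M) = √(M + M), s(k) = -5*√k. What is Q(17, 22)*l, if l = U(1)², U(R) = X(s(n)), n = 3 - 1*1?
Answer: -140*√2 ≈ -197.99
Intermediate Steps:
n = 2 (n = 3 - 1 = 2)
X(M) = √2*√M (X(M) = √(2*M) = √2*√M)
U(R) = I*2^(¾)*√5 (U(R) = √2*√(-5*√2) = √2*(I*2^(¼)*√5) = I*2^(¾)*√5)
l = -10*√2 (l = (I*2^(¾)*√5)² = -10*√2 ≈ -14.142)
Q(17, 22)*l = 14*(-10*√2) = -140*√2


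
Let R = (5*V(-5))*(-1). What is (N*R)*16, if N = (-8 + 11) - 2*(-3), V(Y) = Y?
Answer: 3600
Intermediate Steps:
N = 9 (N = 3 + 6 = 9)
R = 25 (R = (5*(-5))*(-1) = -25*(-1) = 25)
(N*R)*16 = (9*25)*16 = 225*16 = 3600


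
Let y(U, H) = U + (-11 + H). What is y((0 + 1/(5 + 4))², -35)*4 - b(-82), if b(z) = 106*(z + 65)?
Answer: 131062/81 ≈ 1618.0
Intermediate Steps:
b(z) = 6890 + 106*z (b(z) = 106*(65 + z) = 6890 + 106*z)
y(U, H) = -11 + H + U
y((0 + 1/(5 + 4))², -35)*4 - b(-82) = (-11 - 35 + (0 + 1/(5 + 4))²)*4 - (6890 + 106*(-82)) = (-11 - 35 + (0 + 1/9)²)*4 - (6890 - 8692) = (-11 - 35 + (0 + ⅑)²)*4 - 1*(-1802) = (-11 - 35 + (⅑)²)*4 + 1802 = (-11 - 35 + 1/81)*4 + 1802 = -3725/81*4 + 1802 = -14900/81 + 1802 = 131062/81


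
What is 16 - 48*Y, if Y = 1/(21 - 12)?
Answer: 32/3 ≈ 10.667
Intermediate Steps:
Y = ⅑ (Y = 1/9 = ⅑ ≈ 0.11111)
16 - 48*Y = 16 - 48*⅑ = 16 - 16/3 = 32/3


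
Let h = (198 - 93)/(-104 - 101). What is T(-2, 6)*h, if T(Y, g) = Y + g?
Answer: -84/41 ≈ -2.0488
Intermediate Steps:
h = -21/41 (h = 105/(-205) = 105*(-1/205) = -21/41 ≈ -0.51220)
T(-2, 6)*h = (-2 + 6)*(-21/41) = 4*(-21/41) = -84/41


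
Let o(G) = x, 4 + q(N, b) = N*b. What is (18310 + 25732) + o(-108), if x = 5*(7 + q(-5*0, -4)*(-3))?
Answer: 44137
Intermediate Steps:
q(N, b) = -4 + N*b
x = 95 (x = 5*(7 + (-4 - 5*0*(-4))*(-3)) = 5*(7 + (-4 + 0*(-4))*(-3)) = 5*(7 + (-4 + 0)*(-3)) = 5*(7 - 4*(-3)) = 5*(7 + 12) = 5*19 = 95)
o(G) = 95
(18310 + 25732) + o(-108) = (18310 + 25732) + 95 = 44042 + 95 = 44137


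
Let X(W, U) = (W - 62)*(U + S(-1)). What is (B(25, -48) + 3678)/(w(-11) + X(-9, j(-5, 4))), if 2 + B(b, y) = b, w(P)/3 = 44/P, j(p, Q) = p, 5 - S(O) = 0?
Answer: -3701/12 ≈ -308.42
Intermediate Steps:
S(O) = 5 (S(O) = 5 - 1*0 = 5 + 0 = 5)
w(P) = 132/P (w(P) = 3*(44/P) = 132/P)
B(b, y) = -2 + b
X(W, U) = (-62 + W)*(5 + U) (X(W, U) = (W - 62)*(U + 5) = (-62 + W)*(5 + U))
(B(25, -48) + 3678)/(w(-11) + X(-9, j(-5, 4))) = ((-2 + 25) + 3678)/(132/(-11) + (-310 - 62*(-5) + 5*(-9) - 5*(-9))) = (23 + 3678)/(132*(-1/11) + (-310 + 310 - 45 + 45)) = 3701/(-12 + 0) = 3701/(-12) = 3701*(-1/12) = -3701/12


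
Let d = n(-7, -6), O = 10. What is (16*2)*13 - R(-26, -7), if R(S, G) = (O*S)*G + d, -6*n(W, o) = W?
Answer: -8431/6 ≈ -1405.2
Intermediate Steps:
n(W, o) = -W/6
d = 7/6 (d = -⅙*(-7) = 7/6 ≈ 1.1667)
R(S, G) = 7/6 + 10*G*S (R(S, G) = (10*S)*G + 7/6 = 10*G*S + 7/6 = 7/6 + 10*G*S)
(16*2)*13 - R(-26, -7) = (16*2)*13 - (7/6 + 10*(-7)*(-26)) = 32*13 - (7/6 + 1820) = 416 - 1*10927/6 = 416 - 10927/6 = -8431/6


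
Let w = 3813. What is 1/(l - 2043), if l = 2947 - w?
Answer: -1/2909 ≈ -0.00034376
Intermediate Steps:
l = -866 (l = 2947 - 1*3813 = 2947 - 3813 = -866)
1/(l - 2043) = 1/(-866 - 2043) = 1/(-2909) = -1/2909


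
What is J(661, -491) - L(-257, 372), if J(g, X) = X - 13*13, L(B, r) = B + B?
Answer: -146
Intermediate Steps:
L(B, r) = 2*B
J(g, X) = -169 + X (J(g, X) = X - 169 = -169 + X)
J(661, -491) - L(-257, 372) = (-169 - 491) - 2*(-257) = -660 - 1*(-514) = -660 + 514 = -146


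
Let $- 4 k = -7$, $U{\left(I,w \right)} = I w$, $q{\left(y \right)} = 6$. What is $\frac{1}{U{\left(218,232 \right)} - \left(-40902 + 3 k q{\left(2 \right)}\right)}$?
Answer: $\frac{2}{182893} \approx 1.0935 \cdot 10^{-5}$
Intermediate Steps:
$k = \frac{7}{4}$ ($k = \left(- \frac{1}{4}\right) \left(-7\right) = \frac{7}{4} \approx 1.75$)
$\frac{1}{U{\left(218,232 \right)} - \left(-40902 + 3 k q{\left(2 \right)}\right)} = \frac{1}{218 \cdot 232 + \left(40902 - 3 \cdot \frac{7}{4} \cdot 6\right)} = \frac{1}{50576 + \left(40902 - \frac{21}{4} \cdot 6\right)} = \frac{1}{50576 + \left(40902 - \frac{63}{2}\right)} = \frac{1}{50576 + \frac{81741}{2}} = \frac{1}{\frac{182893}{2}} = \frac{2}{182893}$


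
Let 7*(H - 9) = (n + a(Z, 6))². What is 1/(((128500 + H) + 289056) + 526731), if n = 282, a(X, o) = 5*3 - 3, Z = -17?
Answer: 1/956644 ≈ 1.0453e-6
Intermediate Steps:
a(X, o) = 12 (a(X, o) = 15 - 3 = 12)
H = 12357 (H = 9 + (282 + 12)²/7 = 9 + (⅐)*294² = 9 + (⅐)*86436 = 9 + 12348 = 12357)
1/(((128500 + H) + 289056) + 526731) = 1/(((128500 + 12357) + 289056) + 526731) = 1/((140857 + 289056) + 526731) = 1/(429913 + 526731) = 1/956644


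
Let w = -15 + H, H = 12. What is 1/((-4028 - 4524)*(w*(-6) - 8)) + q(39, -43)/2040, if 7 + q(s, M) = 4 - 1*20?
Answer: -9845/872304 ≈ -0.011286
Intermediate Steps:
q(s, M) = -23 (q(s, M) = -7 + (4 - 1*20) = -7 + (4 - 20) = -7 - 16 = -23)
w = -3 (w = -15 + 12 = -3)
1/((-4028 - 4524)*(w*(-6) - 8)) + q(39, -43)/2040 = 1/((-4028 - 4524)*(-3*(-6) - 8)) - 23/2040 = 1/((-8552)*(18 - 8)) - 23*1/2040 = -1/8552/10 - 23/2040 = -1/8552*⅒ - 23/2040 = -1/85520 - 23/2040 = -9845/872304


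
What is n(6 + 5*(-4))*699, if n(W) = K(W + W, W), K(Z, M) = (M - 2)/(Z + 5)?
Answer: 11184/23 ≈ 486.26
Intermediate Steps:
K(Z, M) = (-2 + M)/(5 + Z)
n(W) = (-2 + W)/(5 + 2*W) (n(W) = (-2 + W)/(5 + (W + W)) = (-2 + W)/(5 + 2*W))
n(6 + 5*(-4))*699 = ((-2 + (6 + 5*(-4)))/(5 + 2*(6 + 5*(-4))))*699 = ((-2 + (6 - 20))/(5 + 2*(6 - 20)))*699 = ((-2 - 14)/(5 + 2*(-14)))*699 = (-16/(5 - 28))*699 = (-16/(-23))*699 = -1/23*(-16)*699 = (16/23)*699 = 11184/23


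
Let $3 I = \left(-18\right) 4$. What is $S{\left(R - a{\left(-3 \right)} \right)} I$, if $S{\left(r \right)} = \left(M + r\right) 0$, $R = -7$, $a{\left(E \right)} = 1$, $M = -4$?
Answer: $0$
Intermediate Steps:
$S{\left(r \right)} = 0$ ($S{\left(r \right)} = \left(-4 + r\right) 0 = 0$)
$I = -24$ ($I = \frac{\left(-18\right) 4}{3} = \frac{1}{3} \left(-72\right) = -24$)
$S{\left(R - a{\left(-3 \right)} \right)} I = 0 \left(-24\right) = 0$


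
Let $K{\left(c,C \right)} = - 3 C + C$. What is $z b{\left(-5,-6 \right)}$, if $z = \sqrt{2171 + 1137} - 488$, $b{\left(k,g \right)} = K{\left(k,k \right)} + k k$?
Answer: $-17080 + 70 \sqrt{827} \approx -15067.0$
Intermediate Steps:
$K{\left(c,C \right)} = - 2 C$
$b{\left(k,g \right)} = k^{2} - 2 k$ ($b{\left(k,g \right)} = - 2 k + k k = - 2 k + k^{2} = k^{2} - 2 k$)
$z = -488 + 2 \sqrt{827}$ ($z = \sqrt{3308} - 488 = 2 \sqrt{827} - 488 = -488 + 2 \sqrt{827} \approx -430.48$)
$z b{\left(-5,-6 \right)} = \left(-488 + 2 \sqrt{827}\right) \left(- 5 \left(-2 - 5\right)\right) = \left(-488 + 2 \sqrt{827}\right) \left(\left(-5\right) \left(-7\right)\right) = \left(-488 + 2 \sqrt{827}\right) 35 = -17080 + 70 \sqrt{827}$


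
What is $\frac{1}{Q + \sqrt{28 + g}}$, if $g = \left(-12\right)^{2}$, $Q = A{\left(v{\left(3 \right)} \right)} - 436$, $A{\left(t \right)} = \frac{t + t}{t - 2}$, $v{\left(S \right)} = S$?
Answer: $- \frac{5}{2148} - \frac{\sqrt{43}}{92364} \approx -0.0023987$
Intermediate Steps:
$A{\left(t \right)} = \frac{2 t}{-2 + t}$
$Q = -430$ ($Q = 2 \cdot 3 \frac{1}{-2 + 3} - 436 = 2 \cdot 3 \cdot 1^{-1} - 436 = 2 \cdot 3 \cdot 1 - 436 = 6 - 436 = -430$)
$g = 144$
$\frac{1}{Q + \sqrt{28 + g}} = \frac{1}{-430 + \sqrt{28 + 144}} = \frac{1}{-430 + \sqrt{172}} = \frac{1}{-430 + 2 \sqrt{43}}$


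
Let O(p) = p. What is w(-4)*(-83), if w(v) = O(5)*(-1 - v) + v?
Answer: -913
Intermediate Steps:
w(v) = -5 - 4*v (w(v) = 5*(-1 - v) + v = (-5 - 5*v) + v = -5 - 4*v)
w(-4)*(-83) = (-5 - 4*(-4))*(-83) = (-5 + 16)*(-83) = 11*(-83) = -913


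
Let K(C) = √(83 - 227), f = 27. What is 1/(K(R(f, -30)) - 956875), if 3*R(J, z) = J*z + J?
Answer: -956875/915609765769 - 12*I/915609765769 ≈ -1.0451e-6 - 1.3106e-11*I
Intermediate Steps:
R(J, z) = J/3 + J*z/3 (R(J, z) = (J*z + J)/3 = (J + J*z)/3 = J/3 + J*z/3)
K(C) = 12*I (K(C) = √(-144) = 12*I)
1/(K(R(f, -30)) - 956875) = 1/(12*I - 956875) = 1/(-956875 + 12*I) = (-956875 - 12*I)/915609765769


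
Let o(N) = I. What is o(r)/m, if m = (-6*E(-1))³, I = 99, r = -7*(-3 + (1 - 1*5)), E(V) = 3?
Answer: -11/648 ≈ -0.016975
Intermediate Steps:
r = 49 (r = -7*(-3 + (1 - 5)) = -7*(-3 - 4) = -7*(-7) = 49)
m = -5832 (m = (-6*3)³ = (-18)³ = -5832)
o(N) = 99
o(r)/m = 99/(-5832) = 99*(-1/5832) = -11/648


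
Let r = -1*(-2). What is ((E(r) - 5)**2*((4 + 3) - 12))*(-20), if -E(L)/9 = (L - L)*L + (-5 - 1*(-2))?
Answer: 48400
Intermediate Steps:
r = 2
E(L) = 27 (E(L) = -9*((L - L)*L + (-5 - 1*(-2))) = -9*(0*L + (-5 + 2)) = -9*(0 - 3) = -9*(-3) = 27)
((E(r) - 5)**2*((4 + 3) - 12))*(-20) = ((27 - 5)**2*((4 + 3) - 12))*(-20) = (22**2*(7 - 12))*(-20) = (484*(-5))*(-20) = -2420*(-20) = 48400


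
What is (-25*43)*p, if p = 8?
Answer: -8600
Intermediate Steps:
(-25*43)*p = -25*43*8 = -1075*8 = -8600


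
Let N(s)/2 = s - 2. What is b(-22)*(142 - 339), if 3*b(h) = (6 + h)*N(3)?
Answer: 6304/3 ≈ 2101.3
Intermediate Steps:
N(s) = -4 + 2*s (N(s) = 2*(s - 2) = 2*(-2 + s) = -4 + 2*s)
b(h) = 4 + 2*h/3 (b(h) = ((6 + h)*(-4 + 2*3))/3 = ((6 + h)*(-4 + 6))/3 = ((6 + h)*2)/3 = (12 + 2*h)/3 = 4 + 2*h/3)
b(-22)*(142 - 339) = (4 + (2/3)*(-22))*(142 - 339) = (4 - 44/3)*(-197) = -32/3*(-197) = 6304/3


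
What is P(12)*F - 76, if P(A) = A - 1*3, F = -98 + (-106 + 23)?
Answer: -1705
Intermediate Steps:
F = -181 (F = -98 - 83 = -181)
P(A) = -3 + A (P(A) = A - 3 = -3 + A)
P(12)*F - 76 = (-3 + 12)*(-181) - 76 = 9*(-181) - 76 = -1629 - 76 = -1705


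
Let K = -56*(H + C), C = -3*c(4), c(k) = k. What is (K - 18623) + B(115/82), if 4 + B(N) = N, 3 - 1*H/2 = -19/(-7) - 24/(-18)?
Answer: -4387721/246 ≈ -17836.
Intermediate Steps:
H = -44/21 (H = 6 - 2*(-19/(-7) - 24/(-18)) = 6 - 2*(-19*(-1/7) - 24*(-1/18)) = 6 - 2*(19/7 + 4/3) = 6 - 2*85/21 = 6 - 170/21 = -44/21 ≈ -2.0952)
C = -12 (C = -3*4 = -12)
B(N) = -4 + N
K = 2368/3 (K = -56*(-44/21 - 12) = -56*(-296/21) = 2368/3 ≈ 789.33)
(K - 18623) + B(115/82) = (2368/3 - 18623) + (-4 + 115/82) = -53501/3 + (-4 + 115*(1/82)) = -53501/3 + (-4 + 115/82) = -53501/3 - 213/82 = -4387721/246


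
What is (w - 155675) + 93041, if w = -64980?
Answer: -127614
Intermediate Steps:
(w - 155675) + 93041 = (-64980 - 155675) + 93041 = -220655 + 93041 = -127614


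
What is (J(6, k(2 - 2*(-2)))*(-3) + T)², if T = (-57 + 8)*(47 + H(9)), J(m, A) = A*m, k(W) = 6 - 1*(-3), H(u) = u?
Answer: 8444836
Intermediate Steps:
k(W) = 9 (k(W) = 6 + 3 = 9)
T = -2744 (T = (-57 + 8)*(47 + 9) = -49*56 = -2744)
(J(6, k(2 - 2*(-2)))*(-3) + T)² = ((9*6)*(-3) - 2744)² = (54*(-3) - 2744)² = (-162 - 2744)² = (-2906)² = 8444836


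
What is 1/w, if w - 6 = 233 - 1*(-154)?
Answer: 1/393 ≈ 0.0025445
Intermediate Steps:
w = 393 (w = 6 + (233 - 1*(-154)) = 6 + (233 + 154) = 6 + 387 = 393)
1/w = 1/393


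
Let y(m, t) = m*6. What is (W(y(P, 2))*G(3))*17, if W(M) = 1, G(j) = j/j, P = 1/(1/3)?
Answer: 17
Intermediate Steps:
P = 3 (P = 1/(⅓) = 3)
G(j) = 1
y(m, t) = 6*m
(W(y(P, 2))*G(3))*17 = (1*1)*17 = 1*17 = 17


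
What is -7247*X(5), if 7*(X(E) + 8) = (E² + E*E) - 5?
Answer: 79717/7 ≈ 11388.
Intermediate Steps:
X(E) = -61/7 + 2*E²/7 (X(E) = -8 + ((E² + E*E) - 5)/7 = -8 + ((E² + E²) - 5)/7 = -8 + (2*E² - 5)/7 = -8 + (-5 + 2*E²)/7 = -8 + (-5/7 + 2*E²/7) = -61/7 + 2*E²/7)
-7247*X(5) = -7247*(-61/7 + (2/7)*5²) = -7247*(-61/7 + (2/7)*25) = -7247*(-61/7 + 50/7) = -7247*(-11/7) = 79717/7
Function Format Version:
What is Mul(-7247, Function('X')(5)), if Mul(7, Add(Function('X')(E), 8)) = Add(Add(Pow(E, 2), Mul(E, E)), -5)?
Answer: Rational(79717, 7) ≈ 11388.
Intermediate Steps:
Function('X')(E) = Add(Rational(-61, 7), Mul(Rational(2, 7), Pow(E, 2))) (Function('X')(E) = Add(-8, Mul(Rational(1, 7), Add(Add(Pow(E, 2), Mul(E, E)), -5))) = Add(-8, Mul(Rational(1, 7), Add(Add(Pow(E, 2), Pow(E, 2)), -5))) = Add(-8, Mul(Rational(1, 7), Add(Mul(2, Pow(E, 2)), -5))) = Add(-8, Mul(Rational(1, 7), Add(-5, Mul(2, Pow(E, 2))))) = Add(-8, Add(Rational(-5, 7), Mul(Rational(2, 7), Pow(E, 2)))) = Add(Rational(-61, 7), Mul(Rational(2, 7), Pow(E, 2))))
Mul(-7247, Function('X')(5)) = Mul(-7247, Add(Rational(-61, 7), Mul(Rational(2, 7), Pow(5, 2)))) = Mul(-7247, Add(Rational(-61, 7), Mul(Rational(2, 7), 25))) = Mul(-7247, Add(Rational(-61, 7), Rational(50, 7))) = Mul(-7247, Rational(-11, 7)) = Rational(79717, 7)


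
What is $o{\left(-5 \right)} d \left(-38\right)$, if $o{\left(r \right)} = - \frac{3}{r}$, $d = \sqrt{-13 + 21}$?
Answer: $- \frac{228 \sqrt{2}}{5} \approx -64.488$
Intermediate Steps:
$d = 2 \sqrt{2}$ ($d = \sqrt{8} = 2 \sqrt{2} \approx 2.8284$)
$o{\left(-5 \right)} d \left(-38\right) = - \frac{3}{-5} \cdot 2 \sqrt{2} \left(-38\right) = \left(-3\right) \left(- \frac{1}{5}\right) 2 \sqrt{2} \left(-38\right) = \frac{3 \cdot 2 \sqrt{2}}{5} \left(-38\right) = \frac{6 \sqrt{2}}{5} \left(-38\right) = - \frac{228 \sqrt{2}}{5}$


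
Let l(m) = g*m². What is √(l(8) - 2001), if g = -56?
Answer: I*√5585 ≈ 74.733*I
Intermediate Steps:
l(m) = -56*m²
√(l(8) - 2001) = √(-56*8² - 2001) = √(-56*64 - 2001) = √(-3584 - 2001) = √(-5585) = I*√5585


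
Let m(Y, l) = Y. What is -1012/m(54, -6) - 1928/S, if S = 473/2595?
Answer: -135324658/12771 ≈ -10596.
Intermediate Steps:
S = 473/2595 (S = 473*(1/2595) = 473/2595 ≈ 0.18227)
-1012/m(54, -6) - 1928/S = -1012/54 - 1928/473/2595 = -1012*1/54 - 1928*2595/473 = -506/27 - 5003160/473 = -135324658/12771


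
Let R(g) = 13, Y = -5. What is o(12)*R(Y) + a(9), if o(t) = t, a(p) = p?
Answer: 165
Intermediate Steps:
o(12)*R(Y) + a(9) = 12*13 + 9 = 156 + 9 = 165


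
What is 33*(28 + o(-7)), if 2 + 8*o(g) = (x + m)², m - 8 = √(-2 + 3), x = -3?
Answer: 4257/4 ≈ 1064.3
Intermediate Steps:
m = 9 (m = 8 + √(-2 + 3) = 8 + √1 = 8 + 1 = 9)
o(g) = 17/4 (o(g) = -¼ + (-3 + 9)²/8 = -¼ + (⅛)*6² = -¼ + (⅛)*36 = -¼ + 9/2 = 17/4)
33*(28 + o(-7)) = 33*(28 + 17/4) = 33*(129/4) = 4257/4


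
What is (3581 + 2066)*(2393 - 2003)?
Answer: 2202330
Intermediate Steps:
(3581 + 2066)*(2393 - 2003) = 5647*390 = 2202330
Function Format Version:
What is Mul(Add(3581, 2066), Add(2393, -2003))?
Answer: 2202330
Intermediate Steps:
Mul(Add(3581, 2066), Add(2393, -2003)) = Mul(5647, 390) = 2202330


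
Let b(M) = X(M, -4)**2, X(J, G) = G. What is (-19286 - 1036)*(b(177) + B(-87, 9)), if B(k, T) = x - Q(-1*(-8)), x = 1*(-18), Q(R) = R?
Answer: 203220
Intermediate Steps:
b(M) = 16 (b(M) = (-4)**2 = 16)
x = -18
B(k, T) = -26 (B(k, T) = -18 - (-1)*(-8) = -18 - 1*8 = -18 - 8 = -26)
(-19286 - 1036)*(b(177) + B(-87, 9)) = (-19286 - 1036)*(16 - 26) = -20322*(-10) = 203220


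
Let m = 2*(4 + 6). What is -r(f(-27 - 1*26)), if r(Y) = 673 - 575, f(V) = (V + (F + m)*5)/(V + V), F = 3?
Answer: -98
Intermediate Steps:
m = 20 (m = 2*10 = 20)
f(V) = (115 + V)/(2*V) (f(V) = (V + (3 + 20)*5)/(V + V) = (V + 23*5)/((2*V)) = (V + 115)*(1/(2*V)) = (115 + V)*(1/(2*V)) = (115 + V)/(2*V))
r(Y) = 98
-r(f(-27 - 1*26)) = -1*98 = -98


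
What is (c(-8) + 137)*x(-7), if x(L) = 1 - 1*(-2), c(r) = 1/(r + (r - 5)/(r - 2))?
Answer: 27507/67 ≈ 410.55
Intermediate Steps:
c(r) = 1/(r + (-5 + r)/(-2 + r))
x(L) = 3 (x(L) = 1 + 2 = 3)
(c(-8) + 137)*x(-7) = ((2 - 1*(-8))/(5 - 8 - 1*(-8)²) + 137)*3 = ((2 + 8)/(5 - 8 - 1*64) + 137)*3 = (10/(5 - 8 - 64) + 137)*3 = (10/(-67) + 137)*3 = (-1/67*10 + 137)*3 = (-10/67 + 137)*3 = (9169/67)*3 = 27507/67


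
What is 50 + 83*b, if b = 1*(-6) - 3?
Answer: -697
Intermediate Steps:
b = -9 (b = -6 - 3 = -9)
50 + 83*b = 50 + 83*(-9) = 50 - 747 = -697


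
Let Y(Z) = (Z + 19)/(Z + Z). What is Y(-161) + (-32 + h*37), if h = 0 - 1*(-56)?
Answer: 328511/161 ≈ 2040.4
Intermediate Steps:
h = 56 (h = 0 + 56 = 56)
Y(Z) = (19 + Z)/(2*Z) (Y(Z) = (19 + Z)/((2*Z)) = (19 + Z)*(1/(2*Z)) = (19 + Z)/(2*Z))
Y(-161) + (-32 + h*37) = (½)*(19 - 161)/(-161) + (-32 + 56*37) = (½)*(-1/161)*(-142) + (-32 + 2072) = 71/161 + 2040 = 328511/161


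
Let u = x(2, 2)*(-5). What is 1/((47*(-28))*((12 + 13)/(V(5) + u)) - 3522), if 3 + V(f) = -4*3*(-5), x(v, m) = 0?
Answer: -57/233654 ≈ -0.00024395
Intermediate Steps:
u = 0 (u = 0*(-5) = 0)
V(f) = 57 (V(f) = -3 - 4*3*(-5) = -3 - 12*(-5) = -3 + 60 = 57)
1/((47*(-28))*((12 + 13)/(V(5) + u)) - 3522) = 1/((47*(-28))*((12 + 13)/(57 + 0)) - 3522) = 1/(-32900/57 - 3522) = 1/(-233654/57) = -57/233654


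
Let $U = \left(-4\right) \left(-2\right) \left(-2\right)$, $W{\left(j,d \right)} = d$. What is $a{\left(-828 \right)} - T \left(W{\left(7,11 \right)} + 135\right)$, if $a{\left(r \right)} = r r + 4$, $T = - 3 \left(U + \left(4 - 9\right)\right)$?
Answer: $676390$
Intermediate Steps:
$U = -16$ ($U = 8 \left(-2\right) = -16$)
$T = 63$ ($T = - 3 \left(-16 + \left(4 - 9\right)\right) = - 3 \left(-16 - 5\right) = \left(-3\right) \left(-21\right) = 63$)
$a{\left(r \right)} = 4 + r^{2}$ ($a{\left(r \right)} = r^{2} + 4 = 4 + r^{2}$)
$a{\left(-828 \right)} - T \left(W{\left(7,11 \right)} + 135\right) = \left(4 + \left(-828\right)^{2}\right) - 63 \left(11 + 135\right) = \left(4 + 685584\right) - 63 \cdot 146 = 685588 - 9198 = 676390$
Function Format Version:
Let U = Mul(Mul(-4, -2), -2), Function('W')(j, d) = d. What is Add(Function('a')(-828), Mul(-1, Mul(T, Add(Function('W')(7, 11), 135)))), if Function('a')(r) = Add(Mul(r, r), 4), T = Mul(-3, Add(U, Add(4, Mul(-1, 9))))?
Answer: 676390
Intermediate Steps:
U = -16 (U = Mul(8, -2) = -16)
T = 63 (T = Mul(-3, Add(-16, Add(4, Mul(-1, 9)))) = Mul(-3, Add(-16, Add(4, -9))) = Mul(-3, Add(-16, -5)) = Mul(-3, -21) = 63)
Function('a')(r) = Add(4, Pow(r, 2)) (Function('a')(r) = Add(Pow(r, 2), 4) = Add(4, Pow(r, 2)))
Add(Function('a')(-828), Mul(-1, Mul(T, Add(Function('W')(7, 11), 135)))) = Add(Add(4, Pow(-828, 2)), Mul(-1, Mul(63, Add(11, 135)))) = Add(Add(4, 685584), Mul(-1, Mul(63, 146))) = Add(685588, Mul(-1, 9198)) = Add(685588, -9198) = 676390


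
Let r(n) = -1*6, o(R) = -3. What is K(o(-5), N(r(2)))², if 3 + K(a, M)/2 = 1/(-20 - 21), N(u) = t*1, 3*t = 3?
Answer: 61504/1681 ≈ 36.588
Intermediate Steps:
t = 1 (t = (⅓)*3 = 1)
r(n) = -6
N(u) = 1 (N(u) = 1*1 = 1)
K(a, M) = -248/41 (K(a, M) = -6 + 2/(-20 - 21) = -6 + 2/(-41) = -6 + 2*(-1/41) = -6 - 2/41 = -248/41)
K(o(-5), N(r(2)))² = (-248/41)² = 61504/1681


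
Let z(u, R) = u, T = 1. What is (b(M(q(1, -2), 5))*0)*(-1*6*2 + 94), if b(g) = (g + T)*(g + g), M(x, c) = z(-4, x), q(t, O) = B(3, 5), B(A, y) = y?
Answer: 0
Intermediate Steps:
q(t, O) = 5
M(x, c) = -4
b(g) = 2*g*(1 + g) (b(g) = (g + 1)*(g + g) = (1 + g)*(2*g) = 2*g*(1 + g))
(b(M(q(1, -2), 5))*0)*(-1*6*2 + 94) = ((2*(-4)*(1 - 4))*0)*(-1*6*2 + 94) = ((2*(-4)*(-3))*0)*(-6*2 + 94) = (24*0)*(-12 + 94) = 0*82 = 0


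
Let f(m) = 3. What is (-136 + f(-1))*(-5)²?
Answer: -3325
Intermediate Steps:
(-136 + f(-1))*(-5)² = (-136 + 3)*(-5)² = -133*25 = -3325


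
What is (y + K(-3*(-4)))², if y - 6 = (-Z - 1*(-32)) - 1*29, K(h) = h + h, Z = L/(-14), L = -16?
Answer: 49729/49 ≈ 1014.9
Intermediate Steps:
Z = 8/7 (Z = -16/(-14) = -16*(-1/14) = 8/7 ≈ 1.1429)
K(h) = 2*h
y = 55/7 (y = 6 + ((-1*8/7 - 1*(-32)) - 1*29) = 6 + ((-8/7 + 32) - 29) = 6 + (216/7 - 29) = 6 + 13/7 = 55/7 ≈ 7.8571)
(y + K(-3*(-4)))² = (55/7 + 2*(-3*(-4)))² = (55/7 + 2*12)² = (55/7 + 24)² = (223/7)² = 49729/49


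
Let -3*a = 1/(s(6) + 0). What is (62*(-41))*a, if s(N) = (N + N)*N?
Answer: 1271/108 ≈ 11.769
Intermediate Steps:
s(N) = 2*N**2 (s(N) = (2*N)*N = 2*N**2)
a = -1/216 (a = -1/(3*(2*6**2 + 0)) = -1/(3*(2*36 + 0)) = -1/(3*(72 + 0)) = -1/3/72 = -1/3*1/72 = -1/216 ≈ -0.0046296)
(62*(-41))*a = (62*(-41))*(-1/216) = -2542*(-1/216) = 1271/108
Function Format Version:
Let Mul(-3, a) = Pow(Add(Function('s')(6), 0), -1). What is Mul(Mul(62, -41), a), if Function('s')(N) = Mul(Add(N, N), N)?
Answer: Rational(1271, 108) ≈ 11.769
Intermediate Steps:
Function('s')(N) = Mul(2, Pow(N, 2)) (Function('s')(N) = Mul(Mul(2, N), N) = Mul(2, Pow(N, 2)))
a = Rational(-1, 216) (a = Mul(Rational(-1, 3), Pow(Add(Mul(2, Pow(6, 2)), 0), -1)) = Mul(Rational(-1, 3), Pow(Add(Mul(2, 36), 0), -1)) = Mul(Rational(-1, 3), Pow(Add(72, 0), -1)) = Mul(Rational(-1, 3), Pow(72, -1)) = Mul(Rational(-1, 3), Rational(1, 72)) = Rational(-1, 216) ≈ -0.0046296)
Mul(Mul(62, -41), a) = Mul(Mul(62, -41), Rational(-1, 216)) = Mul(-2542, Rational(-1, 216)) = Rational(1271, 108)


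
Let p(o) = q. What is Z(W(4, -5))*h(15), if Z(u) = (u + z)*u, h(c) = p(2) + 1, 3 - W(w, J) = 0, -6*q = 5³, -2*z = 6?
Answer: 0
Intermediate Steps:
z = -3 (z = -½*6 = -3)
q = -125/6 (q = -⅙*5³ = -⅙*125 = -125/6 ≈ -20.833)
p(o) = -125/6
W(w, J) = 3 (W(w, J) = 3 - 1*0 = 3 + 0 = 3)
h(c) = -119/6 (h(c) = -125/6 + 1 = -119/6)
Z(u) = u*(-3 + u) (Z(u) = (u - 3)*u = (-3 + u)*u = u*(-3 + u))
Z(W(4, -5))*h(15) = (3*(-3 + 3))*(-119/6) = (3*0)*(-119/6) = 0*(-119/6) = 0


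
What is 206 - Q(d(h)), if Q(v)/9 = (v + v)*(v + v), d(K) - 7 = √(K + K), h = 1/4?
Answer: -1576 - 252*√2 ≈ -1932.4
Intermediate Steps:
h = ¼ ≈ 0.25000
d(K) = 7 + √2*√K (d(K) = 7 + √(K + K) = 7 + √(2*K) = 7 + √2*√K)
Q(v) = 36*v² (Q(v) = 9*((v + v)*(v + v)) = 9*((2*v)*(2*v)) = 9*(4*v²) = 36*v²)
206 - Q(d(h)) = 206 - 36*(7 + √2*√(¼))² = 206 - 36*(7 + √2*(½))² = 206 - 36*(7 + √2/2)²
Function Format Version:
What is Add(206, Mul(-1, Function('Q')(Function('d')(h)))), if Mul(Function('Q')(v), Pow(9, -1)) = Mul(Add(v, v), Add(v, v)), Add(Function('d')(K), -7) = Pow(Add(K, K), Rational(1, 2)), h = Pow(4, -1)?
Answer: Add(-1576, Mul(-252, Pow(2, Rational(1, 2)))) ≈ -1932.4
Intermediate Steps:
h = Rational(1, 4) ≈ 0.25000
Function('d')(K) = Add(7, Mul(Pow(2, Rational(1, 2)), Pow(K, Rational(1, 2)))) (Function('d')(K) = Add(7, Pow(Add(K, K), Rational(1, 2))) = Add(7, Pow(Mul(2, K), Rational(1, 2))) = Add(7, Mul(Pow(2, Rational(1, 2)), Pow(K, Rational(1, 2)))))
Function('Q')(v) = Mul(36, Pow(v, 2)) (Function('Q')(v) = Mul(9, Mul(Add(v, v), Add(v, v))) = Mul(9, Mul(Mul(2, v), Mul(2, v))) = Mul(9, Mul(4, Pow(v, 2))) = Mul(36, Pow(v, 2)))
Add(206, Mul(-1, Function('Q')(Function('d')(h)))) = Add(206, Mul(-1, Mul(36, Pow(Add(7, Mul(Pow(2, Rational(1, 2)), Pow(Rational(1, 4), Rational(1, 2)))), 2)))) = Add(206, Mul(-1, Mul(36, Pow(Add(7, Mul(Pow(2, Rational(1, 2)), Rational(1, 2))), 2)))) = Add(206, Mul(-1, Mul(36, Pow(Add(7, Mul(Rational(1, 2), Pow(2, Rational(1, 2)))), 2)))) = Add(206, Mul(-36, Pow(Add(7, Mul(Rational(1, 2), Pow(2, Rational(1, 2)))), 2)))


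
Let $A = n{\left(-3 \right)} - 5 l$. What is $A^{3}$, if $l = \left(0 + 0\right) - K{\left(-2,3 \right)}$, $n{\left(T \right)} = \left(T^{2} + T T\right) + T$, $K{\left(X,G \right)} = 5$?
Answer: $64000$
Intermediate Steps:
$n{\left(T \right)} = T + 2 T^{2}$ ($n{\left(T \right)} = \left(T^{2} + T^{2}\right) + T = 2 T^{2} + T = T + 2 T^{2}$)
$l = -5$ ($l = \left(0 + 0\right) - 5 = 0 - 5 = -5$)
$A = 40$ ($A = - 3 \left(1 + 2 \left(-3\right)\right) - -25 = - 3 \left(1 - 6\right) + 25 = \left(-3\right) \left(-5\right) + 25 = 15 + 25 = 40$)
$A^{3} = 40^{3} = 64000$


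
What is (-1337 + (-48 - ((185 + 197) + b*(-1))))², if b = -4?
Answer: 3136441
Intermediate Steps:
(-1337 + (-48 - ((185 + 197) + b*(-1))))² = (-1337 + (-48 - ((185 + 197) - 4*(-1))))² = (-1337 + (-48 - (382 + 4)))² = (-1337 + (-48 - 1*386))² = (-1337 + (-48 - 386))² = (-1337 - 434)² = (-1771)² = 3136441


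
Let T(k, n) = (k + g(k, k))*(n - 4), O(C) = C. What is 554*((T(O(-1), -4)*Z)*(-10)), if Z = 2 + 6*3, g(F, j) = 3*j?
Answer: -3545600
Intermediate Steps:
Z = 20 (Z = 2 + 18 = 20)
T(k, n) = 4*k*(-4 + n) (T(k, n) = (k + 3*k)*(n - 4) = (4*k)*(-4 + n) = 4*k*(-4 + n))
554*((T(O(-1), -4)*Z)*(-10)) = 554*(((4*(-1)*(-4 - 4))*20)*(-10)) = 554*(((4*(-1)*(-8))*20)*(-10)) = 554*((32*20)*(-10)) = 554*(640*(-10)) = 554*(-6400) = -3545600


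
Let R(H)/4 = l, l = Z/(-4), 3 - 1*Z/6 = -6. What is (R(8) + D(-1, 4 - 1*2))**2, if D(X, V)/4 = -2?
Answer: 3844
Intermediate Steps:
D(X, V) = -8 (D(X, V) = 4*(-2) = -8)
Z = 54 (Z = 18 - 6*(-6) = 18 + 36 = 54)
l = -27/2 (l = 54/(-4) = 54*(-1/4) = -27/2 ≈ -13.500)
R(H) = -54 (R(H) = 4*(-27/2) = -54)
(R(8) + D(-1, 4 - 1*2))**2 = (-54 - 8)**2 = (-62)**2 = 3844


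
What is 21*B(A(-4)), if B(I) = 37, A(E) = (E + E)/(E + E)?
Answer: 777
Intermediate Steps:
A(E) = 1 (A(E) = (2*E)/((2*E)) = (2*E)*(1/(2*E)) = 1)
21*B(A(-4)) = 21*37 = 777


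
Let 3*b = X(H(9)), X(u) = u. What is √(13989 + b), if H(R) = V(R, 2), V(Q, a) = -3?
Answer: 2*√3497 ≈ 118.27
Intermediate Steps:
H(R) = -3
b = -1 (b = (⅓)*(-3) = -1)
√(13989 + b) = √(13989 - 1) = √13988 = 2*√3497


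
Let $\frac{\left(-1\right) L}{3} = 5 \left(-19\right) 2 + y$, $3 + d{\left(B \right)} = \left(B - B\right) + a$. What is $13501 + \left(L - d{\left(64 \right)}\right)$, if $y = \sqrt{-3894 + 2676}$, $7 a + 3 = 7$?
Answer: $\frac{98514}{7} - 3 i \sqrt{1218} \approx 14073.0 - 104.7 i$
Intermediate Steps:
$a = \frac{4}{7}$ ($a = - \frac{3}{7} + \frac{1}{7} \cdot 7 = - \frac{3}{7} + 1 = \frac{4}{7} \approx 0.57143$)
$d{\left(B \right)} = - \frac{17}{7}$ ($d{\left(B \right)} = -3 + \left(\left(B - B\right) + \frac{4}{7}\right) = -3 + \left(0 + \frac{4}{7}\right) = -3 + \frac{4}{7} = - \frac{17}{7}$)
$y = i \sqrt{1218}$ ($y = \sqrt{-1218} = i \sqrt{1218} \approx 34.9 i$)
$L = 570 - 3 i \sqrt{1218}$ ($L = - 3 \left(5 \left(-19\right) 2 + i \sqrt{1218}\right) = - 3 \left(\left(-95\right) 2 + i \sqrt{1218}\right) = - 3 \left(-190 + i \sqrt{1218}\right) = 570 - 3 i \sqrt{1218} \approx 570.0 - 104.7 i$)
$13501 + \left(L - d{\left(64 \right)}\right) = 13501 + \left(\left(570 - 3 i \sqrt{1218}\right) - - \frac{17}{7}\right) = 13501 + \left(\left(570 - 3 i \sqrt{1218}\right) + \frac{17}{7}\right) = 13501 + \left(\frac{4007}{7} - 3 i \sqrt{1218}\right) = \frac{98514}{7} - 3 i \sqrt{1218}$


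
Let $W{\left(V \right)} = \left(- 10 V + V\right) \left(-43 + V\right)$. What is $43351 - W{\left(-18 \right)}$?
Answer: $53233$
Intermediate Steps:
$W{\left(V \right)} = - 9 V \left(-43 + V\right)$
$43351 - W{\left(-18 \right)} = 43351 - 9 \left(-18\right) \left(43 - -18\right) = 43351 - 9 \left(-18\right) \left(43 + 18\right) = 43351 - 9 \left(-18\right) 61 = 43351 - -9882 = 43351 + 9882 = 53233$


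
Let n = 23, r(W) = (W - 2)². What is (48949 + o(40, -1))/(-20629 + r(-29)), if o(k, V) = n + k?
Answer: -12253/4917 ≈ -2.4920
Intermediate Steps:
r(W) = (-2 + W)²
o(k, V) = 23 + k
(48949 + o(40, -1))/(-20629 + r(-29)) = (48949 + (23 + 40))/(-20629 + (-2 - 29)²) = (48949 + 63)/(-20629 + (-31)²) = 49012/(-20629 + 961) = 49012/(-19668) = 49012*(-1/19668) = -12253/4917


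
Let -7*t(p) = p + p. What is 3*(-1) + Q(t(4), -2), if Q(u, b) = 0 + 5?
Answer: 2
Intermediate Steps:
t(p) = -2*p/7 (t(p) = -(p + p)/7 = -2*p/7)
Q(u, b) = 5
3*(-1) + Q(t(4), -2) = 3*(-1) + 5 = -3 + 5 = 2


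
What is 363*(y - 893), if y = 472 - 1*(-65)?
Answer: -129228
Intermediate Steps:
y = 537 (y = 472 + 65 = 537)
363*(y - 893) = 363*(537 - 893) = 363*(-356) = -129228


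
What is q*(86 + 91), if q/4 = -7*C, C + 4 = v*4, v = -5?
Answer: 118944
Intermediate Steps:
C = -24 (C = -4 - 5*4 = -4 - 20 = -24)
q = 672 (q = 4*(-7*(-24)) = 4*168 = 672)
q*(86 + 91) = 672*(86 + 91) = 672*177 = 118944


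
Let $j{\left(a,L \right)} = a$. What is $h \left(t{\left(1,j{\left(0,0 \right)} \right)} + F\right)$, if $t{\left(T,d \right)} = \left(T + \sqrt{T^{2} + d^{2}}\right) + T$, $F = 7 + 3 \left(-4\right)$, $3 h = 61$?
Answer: $- \frac{122}{3} \approx -40.667$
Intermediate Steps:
$h = \frac{61}{3}$ ($h = \frac{1}{3} \cdot 61 = \frac{61}{3} \approx 20.333$)
$F = -5$ ($F = 7 - 12 = -5$)
$t{\left(T,d \right)} = \sqrt{T^{2} + d^{2}} + 2 T$
$h \left(t{\left(1,j{\left(0,0 \right)} \right)} + F\right) = \frac{61 \left(\left(\sqrt{1^{2} + 0^{2}} + 2 \cdot 1\right) - 5\right)}{3} = \frac{61 \left(\left(\sqrt{1 + 0} + 2\right) - 5\right)}{3} = \frac{61 \left(\left(\sqrt{1} + 2\right) - 5\right)}{3} = \frac{61 \left(\left(1 + 2\right) - 5\right)}{3} = \frac{61 \left(3 - 5\right)}{3} = \frac{61}{3} \left(-2\right) = - \frac{122}{3}$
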